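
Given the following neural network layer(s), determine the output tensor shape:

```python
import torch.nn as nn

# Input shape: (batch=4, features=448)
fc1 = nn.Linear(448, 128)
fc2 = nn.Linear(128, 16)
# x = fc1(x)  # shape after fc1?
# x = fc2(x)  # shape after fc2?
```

Input: (4, 448) -> after fc1: (4, 128) -> Output: (4, 16)

Answer: (4, 16)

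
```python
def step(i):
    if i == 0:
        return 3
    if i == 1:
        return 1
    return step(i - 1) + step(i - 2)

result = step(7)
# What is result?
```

Build up from base cases: step(0)=3, step(1)=1, step(2)=4, step(3)=5, step(4)=9, step(5)=14, step(6)=23, ..., step(7)=37

Answer: 37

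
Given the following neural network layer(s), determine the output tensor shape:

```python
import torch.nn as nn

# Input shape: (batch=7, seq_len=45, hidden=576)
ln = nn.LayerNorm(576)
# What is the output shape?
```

Input: (7, 45, 576) -> Output: (7, 45, 576)

Answer: (7, 45, 576)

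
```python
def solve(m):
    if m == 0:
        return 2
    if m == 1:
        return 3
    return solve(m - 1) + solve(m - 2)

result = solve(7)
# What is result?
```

Build up from base cases: solve(0)=2, solve(1)=3, solve(2)=5, solve(3)=8, solve(4)=13, solve(5)=21, solve(6)=34, ..., solve(7)=55

Answer: 55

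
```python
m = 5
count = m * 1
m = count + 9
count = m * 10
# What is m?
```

Trace:
`m = 5` → m = 5
`count = m * 1` → count = 5
`m = count + 9` → m = 14
`count = m * 10` → count = 140
So m = 14

Answer: 14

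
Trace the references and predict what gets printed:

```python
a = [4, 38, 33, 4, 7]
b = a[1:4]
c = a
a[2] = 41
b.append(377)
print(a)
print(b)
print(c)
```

Key concept: slice vs alias.
Step by step:
`a = [4, 38, 33, 4, 7]` → a = [4, 38, 33, 4, 7]
`b = a[1:4]` → b = [38, 33, 4]
`c = a` → c = [4, 38, 33, 4, 7] (same object as a)
`a[2] = 41` → a = [4, 38, 41, 4, 7] (same object as c); c = [4, 38, 41, 4, 7] (same object as a)
`b.append(377)` → b = [38, 33, 4, 377]
`print(a)` → prints [4, 38, 41, 4, 7]
`print(b)` → prints [38, 33, 4, 377]
`print(c)` → prints [4, 38, 41, 4, 7]

Answer:
[4, 38, 41, 4, 7]
[38, 33, 4, 377]
[4, 38, 41, 4, 7]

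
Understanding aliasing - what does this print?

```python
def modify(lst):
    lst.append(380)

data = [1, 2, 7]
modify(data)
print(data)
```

Key concept: function modifies passed list.
Step by step:
`data = [1, 2, 7]` → data = [1, 2, 7]
`modify(data)` → data = [1, 2, 7, 380]
`print(data)` → prints [1, 2, 7, 380]

Answer: [1, 2, 7, 380]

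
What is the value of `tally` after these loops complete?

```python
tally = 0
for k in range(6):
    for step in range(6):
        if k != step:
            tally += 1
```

6² - 6 (exclude diagonal)
`tally` takes the values: 0 → 1 → 2 → 3 → 4 → 5 → 6 → 7 → 8 → 9 → 10 → 11 → 12 → 13 → 14 → 15 → 16 → 17 → 18 → 19 → 20 → 21 → 22 → 23 → 24 → 25 → 26 → 27 → 28 → 29 → 30

Answer: 30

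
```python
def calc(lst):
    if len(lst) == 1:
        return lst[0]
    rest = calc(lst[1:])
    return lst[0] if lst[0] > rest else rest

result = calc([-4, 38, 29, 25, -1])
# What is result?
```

Recursive max over [-4, 38, 29, 25, -1] = 38

Answer: 38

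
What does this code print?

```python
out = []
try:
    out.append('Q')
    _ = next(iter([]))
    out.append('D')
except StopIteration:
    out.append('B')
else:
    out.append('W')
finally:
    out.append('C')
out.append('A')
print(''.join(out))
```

Execution trace: 'Q' (try body) → 'B' (except StopIteration) → 'C' (finally) → 'A' (after the try/except). Output: QBCA

Answer: QBCA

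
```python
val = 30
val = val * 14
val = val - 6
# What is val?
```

Trace:
`val = 30` → val = 30
`val = val * 14` → val = 420
`val = val - 6` → val = 414
So val = 414

Answer: 414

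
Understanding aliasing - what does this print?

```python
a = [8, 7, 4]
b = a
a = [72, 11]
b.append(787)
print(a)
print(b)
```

Key concept: rebinding vs mutation: a is rebound to a new list, b still points at the original.
Step by step:
`a = [8, 7, 4]` → a = [8, 7, 4]
`b = a` → b = [8, 7, 4] (same object as a)
`a = [72, 11]` → a = [72, 11]
`b.append(787)` → b = [8, 7, 4, 787]
`print(a)` → prints [72, 11]
`print(b)` → prints [8, 7, 4, 787]

Answer:
[72, 11]
[8, 7, 4, 787]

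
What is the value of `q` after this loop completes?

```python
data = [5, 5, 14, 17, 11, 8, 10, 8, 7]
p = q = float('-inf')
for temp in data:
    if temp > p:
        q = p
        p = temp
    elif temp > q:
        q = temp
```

Second largest (with repeats) in [5, 5, 14, 17, 11, 8, 10, 8, 7]
`q` takes the values: -inf → 5 → 14

Answer: 14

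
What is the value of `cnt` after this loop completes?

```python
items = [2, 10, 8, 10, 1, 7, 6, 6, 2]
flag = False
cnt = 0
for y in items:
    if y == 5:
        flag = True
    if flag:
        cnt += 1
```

Count elements after first 5 in [2, 10, 8, 10, 1, 7, 6, 6, 2]
`cnt` takes the values: 0

Answer: 0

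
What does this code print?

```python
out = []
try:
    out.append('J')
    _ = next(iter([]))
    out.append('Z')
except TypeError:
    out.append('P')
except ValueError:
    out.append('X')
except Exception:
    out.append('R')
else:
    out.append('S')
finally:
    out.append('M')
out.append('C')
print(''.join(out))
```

Execution trace: 'J' (try body) → 'R' (except Exception) → 'M' (finally) → 'C' (after the try/except). Output: JRMC

Answer: JRMC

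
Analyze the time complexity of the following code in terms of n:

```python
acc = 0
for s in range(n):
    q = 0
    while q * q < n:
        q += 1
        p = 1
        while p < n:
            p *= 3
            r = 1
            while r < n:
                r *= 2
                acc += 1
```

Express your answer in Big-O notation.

Each loop level contributes: n × √n × log n × log n. Multiplying the contributions gives O(n√n log² n).

Answer: O(n√n log² n)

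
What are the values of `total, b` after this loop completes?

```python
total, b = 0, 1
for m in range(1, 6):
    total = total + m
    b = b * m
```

Sum and factorial of 1 to 5
`total, b` takes the values: (0, 1) → (1, 1) → (3, 1) → (3, 2) → (6, 2) → (6, 6) → (10, 6) → (10, 24) → (15, 24) → (15, 120)

Answer: 15, 120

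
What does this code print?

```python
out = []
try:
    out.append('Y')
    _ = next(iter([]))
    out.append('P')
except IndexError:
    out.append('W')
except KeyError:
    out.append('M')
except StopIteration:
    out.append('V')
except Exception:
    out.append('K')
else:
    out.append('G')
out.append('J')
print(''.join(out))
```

Execution trace: 'Y' (try body) → 'V' (except StopIteration) → 'J' (after the try/except). Output: YVJ

Answer: YVJ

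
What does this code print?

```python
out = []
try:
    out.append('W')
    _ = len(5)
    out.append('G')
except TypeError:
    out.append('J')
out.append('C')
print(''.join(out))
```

Execution trace: 'W' (try body) → 'J' (except TypeError) → 'C' (after the try/except). Output: WJC

Answer: WJC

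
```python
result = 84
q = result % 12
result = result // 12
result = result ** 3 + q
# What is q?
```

Trace:
`result = 84` → result = 84
`q = result % 12` → q = 0
`result = result // 12` → result = 7
`result = result ** 3 + q` → result = 343
So q = 0

Answer: 0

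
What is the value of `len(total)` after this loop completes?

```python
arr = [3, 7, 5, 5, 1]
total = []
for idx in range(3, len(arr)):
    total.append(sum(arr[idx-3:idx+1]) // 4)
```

Number of 4-element averages
`total` takes the values: [] → [5] → [5, 4]
So `len(total)` = 2

Answer: 2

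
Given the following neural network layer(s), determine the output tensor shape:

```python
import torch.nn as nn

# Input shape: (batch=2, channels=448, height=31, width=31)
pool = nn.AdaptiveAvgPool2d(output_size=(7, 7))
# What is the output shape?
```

Input: (2, 448, 31, 31) -> Output: (2, 448, 7, 7)

Answer: (2, 448, 7, 7)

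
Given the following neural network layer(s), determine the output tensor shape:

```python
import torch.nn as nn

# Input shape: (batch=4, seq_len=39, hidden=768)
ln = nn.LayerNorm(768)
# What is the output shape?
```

Input: (4, 39, 768) -> Output: (4, 39, 768)

Answer: (4, 39, 768)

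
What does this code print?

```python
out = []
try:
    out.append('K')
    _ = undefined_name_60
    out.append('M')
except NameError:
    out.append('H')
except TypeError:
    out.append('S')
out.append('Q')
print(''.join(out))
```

Execution trace: 'K' (try body) → 'H' (except NameError) → 'Q' (after the try/except). Output: KHQ

Answer: KHQ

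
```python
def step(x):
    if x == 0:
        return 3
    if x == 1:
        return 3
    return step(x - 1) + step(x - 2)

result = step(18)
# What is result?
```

Build up from base cases: step(0)=3, step(1)=3, step(2)=6, step(3)=9, step(4)=15, step(5)=24, step(6)=39, ..., step(18)=12543

Answer: 12543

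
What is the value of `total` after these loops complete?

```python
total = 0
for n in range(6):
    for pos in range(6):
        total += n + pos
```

Sum of all n+pos for n,pos in 6x6
`total` takes the values: 0 → 1 → 3 → 6 → 10 → 15 → 16 → 18 → 21 → 25 → 30 → 36 → 38 → 41 → 45 → 50 → 56 → 63 → 66 → 70 → 75 → 81 → 88 → 96 → 100 → 105 → 111 → 118 → 126 → 135 → 140 → 146 → 153 → 161 → 170 → 180

Answer: 180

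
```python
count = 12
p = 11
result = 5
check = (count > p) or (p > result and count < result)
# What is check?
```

Trace:
`count = 12` → count = 12
`p = 11` → p = 11
`result = 5` → result = 5
`check = (count > p) or (p > result and count < result)` → check = True
So check = True

Answer: True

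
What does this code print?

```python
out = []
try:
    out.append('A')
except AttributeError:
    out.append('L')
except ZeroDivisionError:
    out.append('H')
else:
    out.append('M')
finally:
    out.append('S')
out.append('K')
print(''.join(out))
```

Execution trace: 'A' (try body, no exception) → 'M' (else) → 'S' (finally) → 'K' (after the try/except). Output: AMSK

Answer: AMSK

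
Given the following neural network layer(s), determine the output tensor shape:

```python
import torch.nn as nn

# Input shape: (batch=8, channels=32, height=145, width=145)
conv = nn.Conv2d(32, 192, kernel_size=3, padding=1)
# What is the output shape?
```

Input: (8, 32, 145, 145) -> Output: (8, 192, 145, 145)

Answer: (8, 192, 145, 145)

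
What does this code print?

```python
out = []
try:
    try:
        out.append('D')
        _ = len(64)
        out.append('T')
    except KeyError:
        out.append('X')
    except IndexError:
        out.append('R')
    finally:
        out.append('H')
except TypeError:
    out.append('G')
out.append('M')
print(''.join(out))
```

Execution trace: 'D' (try body) → 'H' (finally) → 'G' (outer except TypeError) → 'M' (after the try/except). Output: DHGM

Answer: DHGM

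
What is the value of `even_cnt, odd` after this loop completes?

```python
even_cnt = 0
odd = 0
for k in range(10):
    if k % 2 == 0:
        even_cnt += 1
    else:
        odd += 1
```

Count evens and odds in range(10)
`even_cnt, odd` takes the values: (0, 0) → (1, 0) → (1, 1) → (2, 1) → (2, 2) → (3, 2) → (3, 3) → (4, 3) → (4, 4) → (5, 4) → (5, 5)

Answer: 5, 5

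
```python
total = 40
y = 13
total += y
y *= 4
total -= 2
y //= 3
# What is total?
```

Trace:
`total = 40` → total = 40
`y = 13` → y = 13
`total += y` → total = 53
`y *= 4` → y = 52
`total -= 2` → total = 51
`y //= 3` → y = 17
So total = 51

Answer: 51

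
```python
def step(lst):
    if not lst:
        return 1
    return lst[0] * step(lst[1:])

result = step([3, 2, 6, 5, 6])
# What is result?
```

Product over [3, 2, 6, 5, 6] = 3 * 2 * 6 * 5 * 6 = 1080

Answer: 1080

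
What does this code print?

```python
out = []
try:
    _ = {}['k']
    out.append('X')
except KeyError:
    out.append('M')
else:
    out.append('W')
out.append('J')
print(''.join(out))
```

Execution trace: 'M' (except KeyError) → 'J' (after the try/except). Output: MJ

Answer: MJ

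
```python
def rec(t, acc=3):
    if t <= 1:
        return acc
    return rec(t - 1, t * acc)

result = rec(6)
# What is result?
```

Accumulator trace (n, acc): (6, 3) -> (5, 18) -> (4, 90) -> (3, 360) -> (2, 1080) -> (1, 2160) -> return 2160

Answer: 2160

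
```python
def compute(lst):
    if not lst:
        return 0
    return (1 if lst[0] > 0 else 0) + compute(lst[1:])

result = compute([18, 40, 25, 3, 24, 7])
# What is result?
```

Count of positive elements in [18, 40, 25, 3, 24, 7] = 6

Answer: 6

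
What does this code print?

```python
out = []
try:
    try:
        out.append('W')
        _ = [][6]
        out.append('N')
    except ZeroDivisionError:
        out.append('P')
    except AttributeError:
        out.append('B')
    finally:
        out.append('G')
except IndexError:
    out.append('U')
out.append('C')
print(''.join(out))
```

Execution trace: 'W' (try body) → 'G' (finally) → 'U' (outer except IndexError) → 'C' (after the try/except). Output: WGUC

Answer: WGUC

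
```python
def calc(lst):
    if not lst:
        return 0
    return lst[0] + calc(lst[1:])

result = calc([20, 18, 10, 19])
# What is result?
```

20 + 18 + 10 + 19 + 0 = 67

Answer: 67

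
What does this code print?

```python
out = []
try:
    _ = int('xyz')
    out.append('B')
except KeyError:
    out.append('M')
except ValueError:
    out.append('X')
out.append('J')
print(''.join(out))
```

Execution trace: 'X' (except ValueError) → 'J' (after the try/except). Output: XJ

Answer: XJ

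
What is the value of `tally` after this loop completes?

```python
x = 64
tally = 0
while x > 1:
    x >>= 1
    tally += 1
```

Count right shifts until 1
`tally` takes the values: 0 → 1 → 2 → 3 → 4 → 5 → 6

Answer: 6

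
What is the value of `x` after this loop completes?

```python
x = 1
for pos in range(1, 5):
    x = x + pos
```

Start at 1, add 1 through 4
`x` takes the values: 1 → 2 → 4 → 7 → 11

Answer: 11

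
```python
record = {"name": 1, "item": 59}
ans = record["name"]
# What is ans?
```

Trace:
`record = {"name": 1, "item": 59}` → record = {'name': 1, 'item': 59}
`ans = record["name"]` → ans = 1
So ans = 1

Answer: 1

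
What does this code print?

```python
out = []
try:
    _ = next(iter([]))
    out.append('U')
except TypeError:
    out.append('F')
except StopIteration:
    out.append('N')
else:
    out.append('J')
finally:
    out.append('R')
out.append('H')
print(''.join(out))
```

Execution trace: 'N' (except StopIteration) → 'R' (finally) → 'H' (after the try/except). Output: NRH

Answer: NRH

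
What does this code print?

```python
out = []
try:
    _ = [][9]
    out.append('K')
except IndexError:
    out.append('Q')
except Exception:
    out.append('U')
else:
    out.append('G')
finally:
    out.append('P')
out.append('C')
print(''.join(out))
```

Execution trace: 'Q' (except IndexError) → 'P' (finally) → 'C' (after the try/except). Output: QPC

Answer: QPC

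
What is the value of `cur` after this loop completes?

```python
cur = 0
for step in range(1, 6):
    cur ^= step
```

XOR of 1 to 5
`cur` takes the values: 0 → 1 → 3 → 0 → 4 → 1

Answer: 1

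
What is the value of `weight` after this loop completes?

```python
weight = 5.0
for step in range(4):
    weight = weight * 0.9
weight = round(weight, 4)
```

Exponential decay: 5.0 * 0.9^4
`weight` takes the values: 5.0 → 4.5 → 4.05 → 3.645 → 3.2805

Answer: 3.2805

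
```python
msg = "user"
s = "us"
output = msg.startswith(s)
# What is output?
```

Trace:
`msg = "user"` → msg = 'user'
`s = "us"` → s = 'us'
`output = msg.startswith(s)` → output = True
So output = True

Answer: True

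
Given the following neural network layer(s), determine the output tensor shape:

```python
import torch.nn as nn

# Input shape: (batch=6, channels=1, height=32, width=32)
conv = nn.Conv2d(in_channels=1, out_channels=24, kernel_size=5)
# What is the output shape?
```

Input: (6, 1, 32, 32) -> Output: (6, 24, 28, 28)

Answer: (6, 24, 28, 28)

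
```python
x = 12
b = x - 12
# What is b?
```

Trace:
`x = 12` → x = 12
`b = x - 12` → b = 0
So b = 0

Answer: 0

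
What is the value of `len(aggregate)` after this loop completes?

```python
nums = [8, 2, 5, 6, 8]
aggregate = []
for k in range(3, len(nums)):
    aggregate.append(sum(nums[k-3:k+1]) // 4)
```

Number of 4-element averages
`aggregate` takes the values: [] → [5] → [5, 5]
So `len(aggregate)` = 2

Answer: 2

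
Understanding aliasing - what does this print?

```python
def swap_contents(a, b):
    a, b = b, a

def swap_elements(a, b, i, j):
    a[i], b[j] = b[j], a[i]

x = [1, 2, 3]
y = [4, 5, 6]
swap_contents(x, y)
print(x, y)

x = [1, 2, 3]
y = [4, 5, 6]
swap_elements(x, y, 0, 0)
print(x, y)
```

Key concept: parameter rebinding vs mutation.
Step by step:
`x = [1, 2, 3]` → x = [1, 2, 3]
`y = [4, 5, 6]` → y = [4, 5, 6]
`swap_contents(x, y)` → no visible change to tracked variables
`print(x, y)` → prints [1, 2, 3] [4, 5, 6]
`x = [1, 2, 3]` → x = [1, 2, 3]
`y = [4, 5, 6]` → y = [4, 5, 6]
`swap_elements(x, y, 0, 0)` → x = [4, 2, 3]; y = [1, 5, 6]
`print(x, y)` → prints [4, 2, 3] [1, 5, 6]

Answer:
[1, 2, 3] [4, 5, 6]
[4, 2, 3] [1, 5, 6]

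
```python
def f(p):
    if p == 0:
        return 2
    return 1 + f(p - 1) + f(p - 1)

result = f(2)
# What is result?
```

f(p) = 1 + 2·f(p-1), f(0)=2. Closed form: (2+1)·2^2 - 1 = 11.

Answer: 11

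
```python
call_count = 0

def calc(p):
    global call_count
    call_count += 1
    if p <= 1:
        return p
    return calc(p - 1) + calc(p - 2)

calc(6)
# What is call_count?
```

Calls(p) = 1 + Calls(p-1) + Calls(p-2); Calls(0)=Calls(1)=1. For p=6 this gives 25.

Answer: 25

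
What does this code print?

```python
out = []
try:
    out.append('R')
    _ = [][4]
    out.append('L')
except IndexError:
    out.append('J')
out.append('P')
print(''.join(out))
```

Execution trace: 'R' (try body) → 'J' (except IndexError) → 'P' (after the try/except). Output: RJP

Answer: RJP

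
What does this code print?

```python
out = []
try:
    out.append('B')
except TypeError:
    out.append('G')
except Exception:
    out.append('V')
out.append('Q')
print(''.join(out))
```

Execution trace: 'B' (try body, no exception) → 'Q' (after the try/except). Output: BQ

Answer: BQ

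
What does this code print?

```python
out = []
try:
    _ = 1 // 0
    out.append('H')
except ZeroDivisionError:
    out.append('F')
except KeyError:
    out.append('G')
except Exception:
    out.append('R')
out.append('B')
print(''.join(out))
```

Execution trace: 'F' (except ZeroDivisionError) → 'B' (after the try/except). Output: FB

Answer: FB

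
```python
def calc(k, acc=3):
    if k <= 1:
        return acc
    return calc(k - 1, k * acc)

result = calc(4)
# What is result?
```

Accumulator trace (n, acc): (4, 3) -> (3, 12) -> (2, 36) -> (1, 72) -> return 72

Answer: 72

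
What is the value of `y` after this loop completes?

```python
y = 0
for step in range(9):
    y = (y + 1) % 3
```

Increment mod 3, 9 times = 0
`y` takes the values: 0 → 1 → 2 → 0 → 1 → 2 → 0 → 1 → 2 → 0

Answer: 0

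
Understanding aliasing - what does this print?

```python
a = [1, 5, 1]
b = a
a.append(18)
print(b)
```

Key concept: basic list aliasing.
Step by step:
`a = [1, 5, 1]` → a = [1, 5, 1]
`b = a` → b = [1, 5, 1] (same object as a)
`a.append(18)` → a = [1, 5, 1, 18] (same object as b); b = [1, 5, 1, 18] (same object as a)
`print(b)` → prints [1, 5, 1, 18]

Answer: [1, 5, 1, 18]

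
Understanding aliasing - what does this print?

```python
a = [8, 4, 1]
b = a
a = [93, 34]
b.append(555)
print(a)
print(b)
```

Key concept: rebinding vs mutation: a is rebound to a new list, b still points at the original.
Step by step:
`a = [8, 4, 1]` → a = [8, 4, 1]
`b = a` → b = [8, 4, 1] (same object as a)
`a = [93, 34]` → a = [93, 34]
`b.append(555)` → b = [8, 4, 1, 555]
`print(a)` → prints [93, 34]
`print(b)` → prints [8, 4, 1, 555]

Answer:
[93, 34]
[8, 4, 1, 555]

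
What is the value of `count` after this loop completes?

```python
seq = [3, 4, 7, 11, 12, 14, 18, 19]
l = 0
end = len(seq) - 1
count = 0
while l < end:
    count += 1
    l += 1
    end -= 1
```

Iterations until pointers meet (list length 8)
`count` takes the values: 0 → 1 → 2 → 3 → 4

Answer: 4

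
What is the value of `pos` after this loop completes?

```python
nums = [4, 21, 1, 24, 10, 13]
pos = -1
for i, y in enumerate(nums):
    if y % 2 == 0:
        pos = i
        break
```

First even number index in [4, 21, 1, 24, 10, 13]
`pos` takes the values: -1 → 0

Answer: 0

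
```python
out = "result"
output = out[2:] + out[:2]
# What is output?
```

Trace:
`out = "result"` → out = 'result'
`output = out[2:] + out[:2]` → output = 'sultre'
So output = 'sultre'

Answer: 'sultre'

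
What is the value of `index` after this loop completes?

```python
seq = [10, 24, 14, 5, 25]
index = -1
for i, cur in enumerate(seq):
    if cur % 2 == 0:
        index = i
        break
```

First even number index in [10, 24, 14, 5, 25]
`index` takes the values: -1 → 0

Answer: 0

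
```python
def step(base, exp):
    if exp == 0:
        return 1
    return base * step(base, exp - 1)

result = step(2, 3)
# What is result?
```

step(2, 3) = 2 * 2 * 2 = 8

Answer: 8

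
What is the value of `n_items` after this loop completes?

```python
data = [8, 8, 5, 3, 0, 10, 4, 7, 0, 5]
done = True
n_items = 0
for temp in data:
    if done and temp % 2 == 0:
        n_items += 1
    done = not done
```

Count even values at even positions
`n_items` takes the values: 0 → 1 → 2 → 3 → 4

Answer: 4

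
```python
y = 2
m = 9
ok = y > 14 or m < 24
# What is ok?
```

Trace:
`y = 2` → y = 2
`m = 9` → m = 9
`ok = y > 14 or m < 24` → ok = True
So ok = True

Answer: True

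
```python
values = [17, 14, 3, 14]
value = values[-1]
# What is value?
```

Trace:
`values = [17, 14, 3, 14]` → values = [17, 14, 3, 14]
`value = values[-1]` → value = 14
So value = 14

Answer: 14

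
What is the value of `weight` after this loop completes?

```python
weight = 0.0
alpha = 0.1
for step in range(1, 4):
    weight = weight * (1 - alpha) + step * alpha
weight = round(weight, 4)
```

Moving average with lr=0.1
`weight` takes the values: 0.0 → 0.1 → 0.29 → 0.561

Answer: 0.561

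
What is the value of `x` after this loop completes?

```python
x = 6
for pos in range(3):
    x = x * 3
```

Multiply by 3, 3 times: 6 * 3^3 = 162
`x` takes the values: 6 → 18 → 54 → 162

Answer: 162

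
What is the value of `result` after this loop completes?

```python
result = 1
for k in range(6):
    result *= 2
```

2^6 = 64
`result` takes the values: 1 → 2 → 4 → 8 → 16 → 32 → 64

Answer: 64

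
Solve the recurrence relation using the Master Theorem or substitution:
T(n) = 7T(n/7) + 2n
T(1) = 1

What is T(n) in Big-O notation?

By Master Theorem: a=7, b=7, f(n)=2n. Since log_7(7) = 1 and f(n) = Θ(n^1), Case 2 applies. T(n) = O(n log n).

Answer: O(n log n)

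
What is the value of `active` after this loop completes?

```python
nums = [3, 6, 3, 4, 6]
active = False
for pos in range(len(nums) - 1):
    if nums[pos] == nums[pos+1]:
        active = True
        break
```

Check consecutive duplicates in [3, 6, 3, 4, 6]
`active` takes the values: False

Answer: False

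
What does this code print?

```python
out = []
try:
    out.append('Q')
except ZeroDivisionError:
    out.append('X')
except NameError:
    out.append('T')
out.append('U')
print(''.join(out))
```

Execution trace: 'Q' (try body, no exception) → 'U' (after the try/except). Output: QU

Answer: QU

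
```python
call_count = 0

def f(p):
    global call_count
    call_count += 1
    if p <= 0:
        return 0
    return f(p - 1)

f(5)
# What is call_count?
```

Linear recursion stepping by 1: 6 calls from p=5 down to ≤0.

Answer: 6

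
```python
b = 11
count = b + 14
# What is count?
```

Trace:
`b = 11` → b = 11
`count = b + 14` → count = 25
So count = 25

Answer: 25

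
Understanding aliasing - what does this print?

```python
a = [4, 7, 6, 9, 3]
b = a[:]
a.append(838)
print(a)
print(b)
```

Key concept: slice [:] creates copy.
Step by step:
`a = [4, 7, 6, 9, 3]` → a = [4, 7, 6, 9, 3]
`b = a[:]` → b = [4, 7, 6, 9, 3]
`a.append(838)` → a = [4, 7, 6, 9, 3, 838]
`print(a)` → prints [4, 7, 6, 9, 3, 838]
`print(b)` → prints [4, 7, 6, 9, 3]

Answer:
[4, 7, 6, 9, 3, 838]
[4, 7, 6, 9, 3]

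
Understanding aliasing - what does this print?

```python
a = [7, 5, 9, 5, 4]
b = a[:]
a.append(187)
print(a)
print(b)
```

Key concept: slice [:] creates copy.
Step by step:
`a = [7, 5, 9, 5, 4]` → a = [7, 5, 9, 5, 4]
`b = a[:]` → b = [7, 5, 9, 5, 4]
`a.append(187)` → a = [7, 5, 9, 5, 4, 187]
`print(a)` → prints [7, 5, 9, 5, 4, 187]
`print(b)` → prints [7, 5, 9, 5, 4]

Answer:
[7, 5, 9, 5, 4, 187]
[7, 5, 9, 5, 4]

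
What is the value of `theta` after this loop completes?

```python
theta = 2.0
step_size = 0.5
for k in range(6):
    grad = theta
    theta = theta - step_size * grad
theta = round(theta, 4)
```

Gradient descent: w = 2.0 * (1 - 0.5)^6
`theta` takes the values: 2.0 → 1.0 → 0.5 → 0.25 → 0.125 → 0.0625 → 0.03125 → 0.0312

Answer: 0.0312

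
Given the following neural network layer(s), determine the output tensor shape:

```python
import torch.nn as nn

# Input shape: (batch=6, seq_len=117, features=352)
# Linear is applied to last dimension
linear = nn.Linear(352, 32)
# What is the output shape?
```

Input: (6, 117, 352) -> Output: (6, 117, 32)

Answer: (6, 117, 32)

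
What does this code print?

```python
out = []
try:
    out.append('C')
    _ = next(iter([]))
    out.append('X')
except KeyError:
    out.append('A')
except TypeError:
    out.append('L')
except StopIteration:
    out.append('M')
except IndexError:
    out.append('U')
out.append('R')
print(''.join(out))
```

Execution trace: 'C' (try body) → 'M' (except StopIteration) → 'R' (after the try/except). Output: CMR

Answer: CMR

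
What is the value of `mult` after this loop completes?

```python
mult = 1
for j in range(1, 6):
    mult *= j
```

5! = 120
`mult` takes the values: 1 → 2 → 6 → 24 → 120

Answer: 120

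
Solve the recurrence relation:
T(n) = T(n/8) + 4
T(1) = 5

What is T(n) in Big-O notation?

Each step divides n by 8 and adds 4. After log_8(n) steps we reach T(1)=5. So T(n) = 4·log_8(n) + 5 = O(log n).

Answer: O(log n)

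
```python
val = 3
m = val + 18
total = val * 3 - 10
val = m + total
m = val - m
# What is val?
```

Trace:
`val = 3` → val = 3
`m = val + 18` → m = 21
`total = val * 3 - 10` → total = -1
`val = m + total` → val = 20
`m = val - m` → m = -1
So val = 20

Answer: 20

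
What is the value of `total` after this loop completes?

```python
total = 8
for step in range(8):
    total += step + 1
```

Start at 8, add 1 to 8 = 44
`total` takes the values: 8 → 9 → 11 → 14 → 18 → 23 → 29 → 36 → 44

Answer: 44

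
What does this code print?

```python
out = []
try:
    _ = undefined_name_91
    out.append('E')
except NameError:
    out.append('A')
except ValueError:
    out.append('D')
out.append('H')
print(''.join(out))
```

Execution trace: 'A' (except NameError) → 'H' (after the try/except). Output: AH

Answer: AH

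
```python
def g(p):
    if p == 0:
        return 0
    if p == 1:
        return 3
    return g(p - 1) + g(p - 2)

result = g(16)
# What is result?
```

Build up from base cases: g(0)=0, g(1)=3, g(2)=3, g(3)=6, g(4)=9, g(5)=15, g(6)=24, ..., g(16)=2961

Answer: 2961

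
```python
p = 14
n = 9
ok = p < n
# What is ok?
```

Trace:
`p = 14` → p = 14
`n = 9` → n = 9
`ok = p < n` → ok = False
So ok = False

Answer: False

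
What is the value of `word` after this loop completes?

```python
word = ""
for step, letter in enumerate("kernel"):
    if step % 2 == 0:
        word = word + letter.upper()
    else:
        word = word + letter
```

Uppercase even positions in 'kernel'
`word` takes the values: "" → "K" → "Ke" → "KeR" → "KeRn" → "KeRnE" → "KeRnEl"

Answer: "KeRnEl"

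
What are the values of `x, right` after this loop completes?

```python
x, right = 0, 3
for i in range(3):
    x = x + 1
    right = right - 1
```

x goes 0→3, right goes 3→0
`x, right` takes the values: (0, 3) → (1, 3) → (1, 2) → (2, 2) → (2, 1) → (3, 1) → (3, 0)

Answer: 3, 0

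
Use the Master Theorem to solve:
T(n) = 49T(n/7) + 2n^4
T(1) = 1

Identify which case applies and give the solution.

a=49, b=7, f(n)=2n^4. log_7(49) = 2. Since c=4 > 2 and the regularity condition holds (49(n/7)^4 = (49/7^4)n^4 with 49/7^4 < 1), Case 3 applies: T(n) = Θ(f(n)) = O(n^4).

Answer: O(n^4) - Case 3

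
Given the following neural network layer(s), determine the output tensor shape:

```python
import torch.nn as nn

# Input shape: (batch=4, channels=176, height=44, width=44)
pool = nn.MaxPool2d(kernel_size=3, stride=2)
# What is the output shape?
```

Input: (4, 176, 44, 44) -> Output: (4, 176, 21, 21)

Answer: (4, 176, 21, 21)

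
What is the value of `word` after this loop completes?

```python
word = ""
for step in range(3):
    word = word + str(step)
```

Concatenate digits 0 to 2
`word` takes the values: "" → "0" → "01" → "012"

Answer: "012"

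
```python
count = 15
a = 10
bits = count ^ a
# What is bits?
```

Trace:
`count = 15` → count = 15
`a = 10` → a = 10
`bits = count ^ a` → bits = 5
So bits = 5

Answer: 5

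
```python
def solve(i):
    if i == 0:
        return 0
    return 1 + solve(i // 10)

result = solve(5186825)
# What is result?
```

Count of digits of 5186825: 7

Answer: 7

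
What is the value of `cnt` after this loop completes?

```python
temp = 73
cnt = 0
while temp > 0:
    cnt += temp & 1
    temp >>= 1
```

Count set bits in 73 (binary: 0b1001001)
`cnt` takes the values: 0 → 1 → 2 → 3

Answer: 3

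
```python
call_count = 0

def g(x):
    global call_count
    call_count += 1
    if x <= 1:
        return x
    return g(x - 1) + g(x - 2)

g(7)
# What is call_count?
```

Calls(x) = 1 + Calls(x-1) + Calls(x-2); Calls(0)=Calls(1)=1. For x=7 this gives 41.

Answer: 41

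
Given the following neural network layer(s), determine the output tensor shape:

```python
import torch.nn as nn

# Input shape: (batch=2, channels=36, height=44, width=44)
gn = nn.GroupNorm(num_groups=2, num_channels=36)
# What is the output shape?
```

Input: (2, 36, 44, 44) -> Output: (2, 36, 44, 44)

Answer: (2, 36, 44, 44)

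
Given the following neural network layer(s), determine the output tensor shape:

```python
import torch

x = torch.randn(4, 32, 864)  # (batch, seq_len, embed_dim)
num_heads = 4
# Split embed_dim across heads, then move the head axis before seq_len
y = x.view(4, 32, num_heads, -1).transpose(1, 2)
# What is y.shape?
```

Input: (4, 32, 864) -> head_dim = 864 // 4 = 216; after view: (4, 32, 4, 216) -> after transpose(1, 2): (4, 4, 32, 216) -> Output: (4, 4, 32, 216)

Answer: (4, 4, 32, 216)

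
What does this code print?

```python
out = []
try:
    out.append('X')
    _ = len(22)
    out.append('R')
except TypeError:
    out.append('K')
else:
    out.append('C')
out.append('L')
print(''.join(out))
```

Execution trace: 'X' (try body) → 'K' (except TypeError) → 'L' (after the try/except). Output: XKL

Answer: XKL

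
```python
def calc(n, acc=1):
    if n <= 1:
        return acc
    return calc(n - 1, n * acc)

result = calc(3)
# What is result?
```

Accumulator trace (n, acc): (3, 1) -> (2, 3) -> (1, 6) -> return 6

Answer: 6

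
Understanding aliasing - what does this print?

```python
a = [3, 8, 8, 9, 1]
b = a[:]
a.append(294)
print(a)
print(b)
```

Key concept: slice [:] creates copy.
Step by step:
`a = [3, 8, 8, 9, 1]` → a = [3, 8, 8, 9, 1]
`b = a[:]` → b = [3, 8, 8, 9, 1]
`a.append(294)` → a = [3, 8, 8, 9, 1, 294]
`print(a)` → prints [3, 8, 8, 9, 1, 294]
`print(b)` → prints [3, 8, 8, 9, 1]

Answer:
[3, 8, 8, 9, 1, 294]
[3, 8, 8, 9, 1]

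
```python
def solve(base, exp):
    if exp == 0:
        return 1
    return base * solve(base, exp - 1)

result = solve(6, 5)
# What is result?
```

solve(6, 5) = 6 * 6 * 6 * 6 * 6 = 7776

Answer: 7776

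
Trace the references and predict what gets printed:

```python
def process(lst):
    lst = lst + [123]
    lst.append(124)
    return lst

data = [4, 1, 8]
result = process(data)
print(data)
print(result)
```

Key concept: rebinding parameter vs mutation.
Step by step:
`data = [4, 1, 8]` → data = [4, 1, 8]
`result = process(data)` → result = [4, 1, 8, 123, 124]
`print(data)` → prints [4, 1, 8]
`print(result)` → prints [4, 1, 8, 123, 124]

Answer:
[4, 1, 8]
[4, 1, 8, 123, 124]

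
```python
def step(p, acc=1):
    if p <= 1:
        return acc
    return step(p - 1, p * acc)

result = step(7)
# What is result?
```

Accumulator trace (n, acc): (7, 1) -> (6, 7) -> (5, 42) -> (4, 210) -> (3, 840) -> (2, 2520) -> (1, 5040) -> return 5040

Answer: 5040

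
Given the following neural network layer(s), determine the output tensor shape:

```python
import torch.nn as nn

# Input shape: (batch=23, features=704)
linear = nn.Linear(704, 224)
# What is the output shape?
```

Input: (23, 704) -> Output: (23, 224)

Answer: (23, 224)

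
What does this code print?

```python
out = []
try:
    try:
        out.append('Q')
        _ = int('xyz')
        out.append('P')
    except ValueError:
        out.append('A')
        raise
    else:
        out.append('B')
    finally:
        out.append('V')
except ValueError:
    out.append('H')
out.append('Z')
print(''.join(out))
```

Execution trace: 'Q' (inner try body) → 'A' (inner except ValueError) → 'V' (inner finally) → 'H' (outer except ValueError) → 'Z' (after the try/except). Output: QAVHZ

Answer: QAVHZ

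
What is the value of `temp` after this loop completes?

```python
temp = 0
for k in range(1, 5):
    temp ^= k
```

XOR of 1 to 4
`temp` takes the values: 0 → 1 → 3 → 0 → 4

Answer: 4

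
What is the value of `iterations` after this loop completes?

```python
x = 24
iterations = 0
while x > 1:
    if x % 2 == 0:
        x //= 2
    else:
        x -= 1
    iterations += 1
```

Steps to reduce 24 to 1
`iterations` takes the values: 0 → 1 → 2 → 3 → 4 → 5

Answer: 5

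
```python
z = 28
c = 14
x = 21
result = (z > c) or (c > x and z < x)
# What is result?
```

Trace:
`z = 28` → z = 28
`c = 14` → c = 14
`x = 21` → x = 21
`result = (z > c) or (c > x and z < x)` → result = True
So result = True

Answer: True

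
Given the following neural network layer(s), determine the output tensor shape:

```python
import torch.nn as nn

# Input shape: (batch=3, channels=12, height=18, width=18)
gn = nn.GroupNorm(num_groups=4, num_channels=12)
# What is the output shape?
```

Input: (3, 12, 18, 18) -> Output: (3, 12, 18, 18)

Answer: (3, 12, 18, 18)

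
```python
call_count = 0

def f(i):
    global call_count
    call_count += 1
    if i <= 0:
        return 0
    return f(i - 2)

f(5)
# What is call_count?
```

Linear recursion stepping by 2: 4 calls from i=5 down to ≤0.

Answer: 4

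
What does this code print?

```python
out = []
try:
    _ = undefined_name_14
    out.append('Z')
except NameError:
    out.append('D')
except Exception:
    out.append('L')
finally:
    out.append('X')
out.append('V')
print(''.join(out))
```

Execution trace: 'D' (except NameError) → 'X' (finally) → 'V' (after the try/except). Output: DXV

Answer: DXV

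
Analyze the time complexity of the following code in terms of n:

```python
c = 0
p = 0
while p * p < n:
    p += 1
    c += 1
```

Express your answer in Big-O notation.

Each loop level contributes: √n. Multiplying the contributions gives O(√n).

Answer: O(√n)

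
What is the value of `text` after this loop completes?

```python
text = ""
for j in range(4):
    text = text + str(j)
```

Concatenate digits 0 to 3
`text` takes the values: "" → "0" → "01" → "012" → "0123"

Answer: "0123"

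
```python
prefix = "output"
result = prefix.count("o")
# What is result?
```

Trace:
`prefix = "output"` → prefix = 'output'
`result = prefix.count("o")` → result = 1
So result = 1

Answer: 1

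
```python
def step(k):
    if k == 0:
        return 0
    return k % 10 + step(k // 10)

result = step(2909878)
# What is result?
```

Sum of digits of 2909878: 8 + 7 + 8 + 9 + 0 + 9 + 2 = 43

Answer: 43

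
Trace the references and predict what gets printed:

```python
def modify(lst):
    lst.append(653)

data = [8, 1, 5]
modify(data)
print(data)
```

Key concept: function modifies passed list.
Step by step:
`data = [8, 1, 5]` → data = [8, 1, 5]
`modify(data)` → data = [8, 1, 5, 653]
`print(data)` → prints [8, 1, 5, 653]

Answer: [8, 1, 5, 653]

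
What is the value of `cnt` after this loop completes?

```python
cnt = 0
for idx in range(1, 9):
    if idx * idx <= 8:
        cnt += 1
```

Count numbers where idx² ≤ 8
`cnt` takes the values: 0 → 1 → 2

Answer: 2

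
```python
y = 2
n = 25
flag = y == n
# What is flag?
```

Trace:
`y = 2` → y = 2
`n = 25` → n = 25
`flag = y == n` → flag = False
So flag = False

Answer: False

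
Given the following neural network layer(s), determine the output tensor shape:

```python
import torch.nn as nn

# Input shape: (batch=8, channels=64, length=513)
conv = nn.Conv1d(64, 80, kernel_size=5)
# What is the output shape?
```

Input: (8, 64, 513) -> Output: (8, 80, 509)

Answer: (8, 80, 509)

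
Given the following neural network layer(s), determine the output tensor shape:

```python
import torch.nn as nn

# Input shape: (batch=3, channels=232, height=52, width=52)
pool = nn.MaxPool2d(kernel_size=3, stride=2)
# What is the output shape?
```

Input: (3, 232, 52, 52) -> Output: (3, 232, 25, 25)

Answer: (3, 232, 25, 25)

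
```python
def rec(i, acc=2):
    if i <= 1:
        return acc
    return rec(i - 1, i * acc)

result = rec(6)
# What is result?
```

Accumulator trace (n, acc): (6, 2) -> (5, 12) -> (4, 60) -> (3, 240) -> (2, 720) -> (1, 1440) -> return 1440

Answer: 1440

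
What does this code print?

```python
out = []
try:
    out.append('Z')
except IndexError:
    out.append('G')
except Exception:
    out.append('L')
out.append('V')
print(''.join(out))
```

Execution trace: 'Z' (try body, no exception) → 'V' (after the try/except). Output: ZV

Answer: ZV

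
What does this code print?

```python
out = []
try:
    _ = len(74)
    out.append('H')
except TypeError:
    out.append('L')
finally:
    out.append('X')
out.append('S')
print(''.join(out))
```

Execution trace: 'L' (except TypeError) → 'X' (finally) → 'S' (after the try/except). Output: LXS

Answer: LXS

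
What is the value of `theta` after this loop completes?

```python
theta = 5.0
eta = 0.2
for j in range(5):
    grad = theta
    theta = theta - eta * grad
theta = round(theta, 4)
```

Gradient descent: w = 5.0 * (1 - 0.2)^5
`theta` takes the values: 5.0 → 4.0 → 3.2 → 2.56 → 2.048 → 1.6384

Answer: 1.6384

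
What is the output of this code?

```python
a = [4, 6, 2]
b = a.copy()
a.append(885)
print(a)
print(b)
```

Key concept: list.copy() creates independent copy.
Step by step:
`a = [4, 6, 2]` → a = [4, 6, 2]
`b = a.copy()` → b = [4, 6, 2]
`a.append(885)` → a = [4, 6, 2, 885]
`print(a)` → prints [4, 6, 2, 885]
`print(b)` → prints [4, 6, 2]

Answer:
[4, 6, 2, 885]
[4, 6, 2]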